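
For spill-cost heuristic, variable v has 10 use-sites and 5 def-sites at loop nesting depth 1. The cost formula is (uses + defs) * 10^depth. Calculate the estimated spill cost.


uses + defs = 10 + 5 = 15
10^1 = 10
Spill cost = 15 * 10 = 150

150


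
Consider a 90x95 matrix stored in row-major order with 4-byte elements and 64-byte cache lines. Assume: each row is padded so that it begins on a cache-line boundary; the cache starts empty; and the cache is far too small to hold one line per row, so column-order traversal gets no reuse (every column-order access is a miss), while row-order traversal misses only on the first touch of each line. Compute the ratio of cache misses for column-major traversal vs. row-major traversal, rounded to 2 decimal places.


Each row occupies 95 * 4 = 380 bytes and starts on a line boundary, so it spans ceil(380 / 64) = 6 cache lines.
Row-major traversal misses (one per line touched): 90 * ceil(95 * 4 / 64) = 540
Column-major traversal misses (no reuse, every access misses): 90 * 95 = 8550
Ratio = 8550 / 540 = 15.83

15.83


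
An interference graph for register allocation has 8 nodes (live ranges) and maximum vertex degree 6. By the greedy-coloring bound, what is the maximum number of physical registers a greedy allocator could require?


Greedy coloring never needs more than (max_degree + 1) colors: when coloring a vertex, at most max_degree neighbors are already colored.
Upper bound = 6 + 1 = 7

7


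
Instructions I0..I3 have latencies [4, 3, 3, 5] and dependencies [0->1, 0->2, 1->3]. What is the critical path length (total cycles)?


Compute longest path through dependency graph: dist(Ik) = max over predecessors of dist + latency(Ik).
dist(I0) = latency 4 = 4
dist(I1) = dist(I0) + 3 = 4 + 3 = 7
dist(I2) = dist(I0) + 3 = 4 + 3 = 7
dist(I3) = dist(I1) + 5 = 7 + 5 = 12
Critical path = max dist = 12

12


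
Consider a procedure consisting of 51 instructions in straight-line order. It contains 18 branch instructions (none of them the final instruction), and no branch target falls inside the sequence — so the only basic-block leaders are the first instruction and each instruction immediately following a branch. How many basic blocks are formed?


With no in-sequence branch targets, the leaders are the first instruction plus the instruction after each branch.
Number of basic blocks = branches + 1
= 18 + 1 = 19

19


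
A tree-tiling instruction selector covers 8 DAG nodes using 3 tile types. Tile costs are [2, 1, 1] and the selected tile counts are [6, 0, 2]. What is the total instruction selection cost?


Total cost = sum(count_i * cost_i)
= 6*2 + 0*1 + 2*1
= 14

14


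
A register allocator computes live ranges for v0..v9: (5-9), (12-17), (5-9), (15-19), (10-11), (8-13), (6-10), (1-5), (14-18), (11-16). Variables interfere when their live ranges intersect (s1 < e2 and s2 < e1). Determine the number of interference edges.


Check all pairs for overlapping intervals.
Two intervals (s1,e1) and (s2,e2) overlap if s1 < e2 and s2 < e1.
v0 (5-9) vs v1..v9: overlaps v2, v5, v6 -> 3
v1 (12-17) vs v2..v9: overlaps v3, v5, v8, v9 -> 4
v2 (5-9) vs v3..v9: overlaps v5, v6 -> 2
v3 (15-19) vs v4..v9: overlaps v8, v9 -> 2
v4 (10-11) vs v5..v9: overlaps v5 -> 1
v5 (8-13) vs v6..v9: overlaps v6, v9 -> 2
v6 (6-10) vs v7..v9: overlaps none -> 0
v7 (1-5) vs v8..v9: overlaps none -> 0
v8 (14-18) vs v9: overlaps v9 -> 1
Total overlapping pairs = 3 + 4 + 2 + 2 + 1 + 2 + 0 + 0 + 1 = 15

15


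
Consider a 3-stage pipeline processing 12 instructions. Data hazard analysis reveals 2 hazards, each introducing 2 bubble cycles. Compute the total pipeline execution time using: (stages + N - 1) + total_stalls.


Base cycles = 3 + 12 - 1 = 14
Total stalls = 2 * 2 = 4
Total = 14 + 4 = 18

18


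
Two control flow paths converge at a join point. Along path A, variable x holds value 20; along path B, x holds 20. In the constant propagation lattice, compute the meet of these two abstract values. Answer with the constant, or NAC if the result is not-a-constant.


Meet operation: if both paths give the same constant, result is that constant; if they differ, result is NAC (not-a-constant).
Path A: 20, Path B: 20 -> equal
Result: constant -> 20

20


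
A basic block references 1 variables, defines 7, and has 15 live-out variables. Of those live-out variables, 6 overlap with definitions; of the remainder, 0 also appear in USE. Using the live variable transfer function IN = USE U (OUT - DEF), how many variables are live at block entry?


OUT - DEF: 15 - 6 = 9
|IN| = |USE| + |OUT - DEF| - |USE ∩ (OUT - DEF)| = 1 + 9 - 0 = 10

10


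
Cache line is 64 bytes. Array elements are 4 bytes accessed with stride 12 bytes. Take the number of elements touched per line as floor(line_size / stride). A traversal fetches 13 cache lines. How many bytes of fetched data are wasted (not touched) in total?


Elements per line = floor(64 / 12) = 5
Bytes used per line = 5 * 4 = 20
Wasted per line = 64 - 20 = 44
Total wasted = 44 * 13 = 572

572


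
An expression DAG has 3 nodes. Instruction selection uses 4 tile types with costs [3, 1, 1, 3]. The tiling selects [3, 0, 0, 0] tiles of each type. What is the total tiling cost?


Total cost = sum(count_i * cost_i)
= 3*3 + 0*1 + 0*1 + 0*3
= 9

9


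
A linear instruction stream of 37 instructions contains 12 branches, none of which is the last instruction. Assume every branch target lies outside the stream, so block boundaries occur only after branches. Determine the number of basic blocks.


With no in-sequence branch targets, the leaders are the first instruction plus the instruction after each branch.
Number of basic blocks = branches + 1
= 12 + 1 = 13

13


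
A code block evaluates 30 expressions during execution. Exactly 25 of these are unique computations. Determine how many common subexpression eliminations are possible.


CSE count = total expressions - unique expressions
= 30 - 25 = 5

5


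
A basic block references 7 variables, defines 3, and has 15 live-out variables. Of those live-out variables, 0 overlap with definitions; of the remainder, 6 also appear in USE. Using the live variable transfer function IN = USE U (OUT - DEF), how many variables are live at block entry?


OUT - DEF: 15 - 0 = 15
|IN| = |USE| + |OUT - DEF| - |USE ∩ (OUT - DEF)| = 7 + 15 - 6 = 16

16


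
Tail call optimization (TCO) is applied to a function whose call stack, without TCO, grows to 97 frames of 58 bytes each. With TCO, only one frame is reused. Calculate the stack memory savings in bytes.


Without TCO: 97 * 58 = 5626 bytes
With TCO: reuse 1 frame = 58 bytes
Savings = 5626 - 58 = 5568

5568


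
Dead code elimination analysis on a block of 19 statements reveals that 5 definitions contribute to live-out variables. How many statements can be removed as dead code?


Dead code = total statements - live definitions
= 19 - 5 = 14

14


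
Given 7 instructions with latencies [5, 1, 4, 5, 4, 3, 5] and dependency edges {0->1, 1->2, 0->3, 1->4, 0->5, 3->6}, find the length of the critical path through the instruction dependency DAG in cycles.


Compute longest path through dependency graph: dist(Ik) = max over predecessors of dist + latency(Ik).
dist(I0) = latency 5 = 5
dist(I1) = dist(I0) + 1 = 5 + 1 = 6
dist(I2) = dist(I1) + 4 = 6 + 4 = 10
dist(I3) = dist(I0) + 5 = 5 + 5 = 10
dist(I4) = dist(I1) + 4 = 6 + 4 = 10
dist(I5) = dist(I0) + 3 = 5 + 3 = 8
dist(I6) = dist(I3) + 5 = 10 + 5 = 15
Critical path = max dist = 15

15


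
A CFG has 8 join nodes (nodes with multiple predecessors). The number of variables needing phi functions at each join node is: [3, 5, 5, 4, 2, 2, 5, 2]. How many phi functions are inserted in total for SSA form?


Total phi functions = sum of phi functions at each join node
= 3 + 5 + 5 + 4 + 2 + 2 + 5 + 2 = 28

28


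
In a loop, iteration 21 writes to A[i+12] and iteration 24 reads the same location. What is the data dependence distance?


Distance = read iteration - write iteration
= 24 - 21 = 3

3


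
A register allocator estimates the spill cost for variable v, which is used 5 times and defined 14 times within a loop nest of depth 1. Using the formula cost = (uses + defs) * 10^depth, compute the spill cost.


uses + defs = 5 + 14 = 19
10^1 = 10
Spill cost = 19 * 10 = 190

190


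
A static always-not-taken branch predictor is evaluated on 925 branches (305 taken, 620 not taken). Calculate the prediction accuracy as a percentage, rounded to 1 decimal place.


Predictor: always-not-taken
Correct predictions = 620
Accuracy = 620 / 925 * 100 = 67.0%

67.0


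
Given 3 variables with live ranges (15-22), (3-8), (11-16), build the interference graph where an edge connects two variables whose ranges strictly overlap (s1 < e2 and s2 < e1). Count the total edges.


Check all pairs for overlapping intervals.
Two intervals (s1,e1) and (s2,e2) overlap if s1 < e2 and s2 < e1.
v0 (15-22) vs v1..v2: overlaps v2 -> 1
v1 (3-8) vs v2: overlaps none -> 0
Total overlapping pairs = 1 + 0 = 1

1


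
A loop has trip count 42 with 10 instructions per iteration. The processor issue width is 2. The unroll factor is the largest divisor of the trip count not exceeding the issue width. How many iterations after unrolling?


Largest divisor of 42 <= 2 is 2
New iterations = 42 / 2 = 21

21


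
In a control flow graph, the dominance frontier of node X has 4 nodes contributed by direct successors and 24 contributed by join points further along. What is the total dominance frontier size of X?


DF(X) = direct successor contributions + join point contributions
= 4 + 24 = 28

28


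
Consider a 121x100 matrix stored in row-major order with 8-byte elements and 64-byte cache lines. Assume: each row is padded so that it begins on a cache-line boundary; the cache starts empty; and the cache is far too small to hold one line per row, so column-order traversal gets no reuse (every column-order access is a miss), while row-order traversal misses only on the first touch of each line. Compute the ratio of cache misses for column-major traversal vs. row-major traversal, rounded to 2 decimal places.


Each row occupies 100 * 8 = 800 bytes and starts on a line boundary, so it spans ceil(800 / 64) = 13 cache lines.
Row-major traversal misses (one per line touched): 121 * ceil(100 * 8 / 64) = 1573
Column-major traversal misses (no reuse, every access misses): 121 * 100 = 12100
Ratio = 12100 / 1573 = 7.69

7.69


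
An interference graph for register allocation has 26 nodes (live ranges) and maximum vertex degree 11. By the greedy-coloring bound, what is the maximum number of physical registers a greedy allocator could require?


Greedy coloring never needs more than (max_degree + 1) colors: when coloring a vertex, at most max_degree neighbors are already colored.
Upper bound = 11 + 1 = 12

12


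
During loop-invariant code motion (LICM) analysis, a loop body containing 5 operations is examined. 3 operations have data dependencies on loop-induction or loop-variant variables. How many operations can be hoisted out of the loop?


Invariant candidates = total - loop-dependent
= 5 - 3 = 2

2


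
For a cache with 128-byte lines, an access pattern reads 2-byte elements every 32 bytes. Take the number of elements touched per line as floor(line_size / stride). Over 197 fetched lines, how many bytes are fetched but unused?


Elements per line = floor(128 / 32) = 4
Bytes used per line = 4 * 2 = 8
Wasted per line = 128 - 8 = 120
Total wasted = 120 * 197 = 23640

23640


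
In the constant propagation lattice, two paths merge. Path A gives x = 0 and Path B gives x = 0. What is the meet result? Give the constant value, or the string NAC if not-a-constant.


Meet operation: if both paths give the same constant, result is that constant; if they differ, result is NAC (not-a-constant).
Path A: 0, Path B: 0 -> equal
Result: constant -> 0

0


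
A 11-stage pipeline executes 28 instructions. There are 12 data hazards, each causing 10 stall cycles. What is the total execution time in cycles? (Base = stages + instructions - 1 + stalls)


Base cycles = 11 + 28 - 1 = 38
Total stalls = 12 * 10 = 120
Total = 38 + 120 = 158

158


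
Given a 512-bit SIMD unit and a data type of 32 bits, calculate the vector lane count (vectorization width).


Width = SIMD bits / data type bits
= 512 / 32 = 16

16


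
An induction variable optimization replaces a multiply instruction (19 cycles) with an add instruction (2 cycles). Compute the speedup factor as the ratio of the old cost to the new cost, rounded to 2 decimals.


Ratio = mult_cost / add_cost = 19 / 2 = 9.5

9.5


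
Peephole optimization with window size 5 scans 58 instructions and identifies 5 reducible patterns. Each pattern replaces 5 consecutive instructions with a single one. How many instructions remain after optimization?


Each match removes 4 instructions.
Total removed = 5 * 4 = 20
Remaining = 58 - 20 = 38

38


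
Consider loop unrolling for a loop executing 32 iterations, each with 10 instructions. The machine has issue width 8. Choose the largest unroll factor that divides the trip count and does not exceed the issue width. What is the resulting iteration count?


Largest divisor of 32 <= 8 is 8
New iterations = 32 / 8 = 4

4


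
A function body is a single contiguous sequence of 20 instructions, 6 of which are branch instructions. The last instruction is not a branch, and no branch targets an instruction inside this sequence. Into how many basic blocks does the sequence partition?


With no in-sequence branch targets, the leaders are the first instruction plus the instruction after each branch.
Number of basic blocks = branches + 1
= 6 + 1 = 7

7


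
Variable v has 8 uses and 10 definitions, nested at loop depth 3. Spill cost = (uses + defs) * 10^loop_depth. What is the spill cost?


uses + defs = 8 + 10 = 18
10^3 = 1000
Spill cost = 18 * 1000 = 18000

18000


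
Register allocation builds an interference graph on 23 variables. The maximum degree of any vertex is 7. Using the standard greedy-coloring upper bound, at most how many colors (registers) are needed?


Greedy coloring never needs more than (max_degree + 1) colors: when coloring a vertex, at most max_degree neighbors are already colored.
Upper bound = 7 + 1 = 8

8


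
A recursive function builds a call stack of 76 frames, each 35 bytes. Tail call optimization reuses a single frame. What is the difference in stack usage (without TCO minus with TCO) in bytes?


Without TCO: 76 * 35 = 2660 bytes
With TCO: reuse 1 frame = 35 bytes
Savings = 2660 - 35 = 2625

2625


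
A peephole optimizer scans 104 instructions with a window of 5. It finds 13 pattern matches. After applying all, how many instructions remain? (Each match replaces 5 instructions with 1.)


Each match removes 4 instructions.
Total removed = 13 * 4 = 52
Remaining = 104 - 52 = 52

52


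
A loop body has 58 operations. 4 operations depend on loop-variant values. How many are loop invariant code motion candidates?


Invariant candidates = total - loop-dependent
= 58 - 4 = 54

54


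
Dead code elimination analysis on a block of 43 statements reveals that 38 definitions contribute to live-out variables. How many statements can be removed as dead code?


Dead code = total statements - live definitions
= 43 - 38 = 5

5


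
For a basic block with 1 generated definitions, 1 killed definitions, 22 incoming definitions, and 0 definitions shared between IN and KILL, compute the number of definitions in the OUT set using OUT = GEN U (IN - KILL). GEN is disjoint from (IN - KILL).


IN - KILL: 22 - 0 = 22 surviving definitions
OUT = GEN + surviving = 1 + 22 = 23

23


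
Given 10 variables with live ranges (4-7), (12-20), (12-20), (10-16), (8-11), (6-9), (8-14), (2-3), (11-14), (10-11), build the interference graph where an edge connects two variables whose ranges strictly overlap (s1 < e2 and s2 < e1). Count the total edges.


Check all pairs for overlapping intervals.
Two intervals (s1,e1) and (s2,e2) overlap if s1 < e2 and s2 < e1.
v0 (4-7) vs v1..v9: overlaps v5 -> 1
v1 (12-20) vs v2..v9: overlaps v2, v3, v6, v8 -> 4
v2 (12-20) vs v3..v9: overlaps v3, v6, v8 -> 3
v3 (10-16) vs v4..v9: overlaps v4, v6, v8, v9 -> 4
v4 (8-11) vs v5..v9: overlaps v5, v6, v9 -> 3
v5 (6-9) vs v6..v9: overlaps v6 -> 1
v6 (8-14) vs v7..v9: overlaps v8, v9 -> 2
v7 (2-3) vs v8..v9: overlaps none -> 0
v8 (11-14) vs v9: overlaps none -> 0
Total overlapping pairs = 1 + 4 + 3 + 4 + 3 + 1 + 2 + 0 + 0 = 18

18


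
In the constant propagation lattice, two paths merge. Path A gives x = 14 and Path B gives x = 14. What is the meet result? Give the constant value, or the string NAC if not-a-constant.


Meet operation: if both paths give the same constant, result is that constant; if they differ, result is NAC (not-a-constant).
Path A: 14, Path B: 14 -> equal
Result: constant -> 14

14


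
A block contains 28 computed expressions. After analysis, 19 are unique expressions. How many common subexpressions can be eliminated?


CSE count = total expressions - unique expressions
= 28 - 19 = 9

9


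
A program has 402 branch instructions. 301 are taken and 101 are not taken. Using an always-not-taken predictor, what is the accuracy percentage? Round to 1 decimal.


Predictor: always-not-taken
Correct predictions = 101
Accuracy = 101 / 402 * 100 = 25.1%

25.1


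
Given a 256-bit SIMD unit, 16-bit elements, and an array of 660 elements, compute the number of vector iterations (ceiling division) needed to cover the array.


Width = 256 / 16 = 16 elements per vector op
Iterations = ceil(660 / 16) = 42

42


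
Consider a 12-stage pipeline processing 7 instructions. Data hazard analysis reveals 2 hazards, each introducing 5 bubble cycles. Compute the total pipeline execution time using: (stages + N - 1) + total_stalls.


Base cycles = 12 + 7 - 1 = 18
Total stalls = 2 * 5 = 10
Total = 18 + 10 = 28

28


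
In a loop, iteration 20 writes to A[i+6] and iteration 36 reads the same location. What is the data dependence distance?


Distance = read iteration - write iteration
= 36 - 20 = 16

16


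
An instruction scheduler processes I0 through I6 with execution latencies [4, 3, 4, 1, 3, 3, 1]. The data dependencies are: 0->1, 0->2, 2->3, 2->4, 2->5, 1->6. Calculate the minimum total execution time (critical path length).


Compute longest path through dependency graph: dist(Ik) = max over predecessors of dist + latency(Ik).
dist(I0) = latency 4 = 4
dist(I1) = dist(I0) + 3 = 4 + 3 = 7
dist(I2) = dist(I0) + 4 = 4 + 4 = 8
dist(I3) = dist(I2) + 1 = 8 + 1 = 9
dist(I4) = dist(I2) + 3 = 8 + 3 = 11
dist(I5) = dist(I2) + 3 = 8 + 3 = 11
dist(I6) = dist(I1) + 1 = 7 + 1 = 8
Critical path = max dist = 11

11


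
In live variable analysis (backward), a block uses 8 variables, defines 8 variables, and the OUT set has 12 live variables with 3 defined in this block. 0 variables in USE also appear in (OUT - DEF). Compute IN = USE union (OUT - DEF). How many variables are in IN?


OUT - DEF: 12 - 3 = 9
|IN| = |USE| + |OUT - DEF| - |USE ∩ (OUT - DEF)| = 8 + 9 - 0 = 17

17


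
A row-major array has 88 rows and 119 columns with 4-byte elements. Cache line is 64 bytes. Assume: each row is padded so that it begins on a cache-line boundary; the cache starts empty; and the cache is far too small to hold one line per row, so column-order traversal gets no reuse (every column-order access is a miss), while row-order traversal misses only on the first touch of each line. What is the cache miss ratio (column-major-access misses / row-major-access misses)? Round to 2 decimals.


Each row occupies 119 * 4 = 476 bytes and starts on a line boundary, so it spans ceil(476 / 64) = 8 cache lines.
Row-major traversal misses (one per line touched): 88 * ceil(119 * 4 / 64) = 704
Column-major traversal misses (no reuse, every access misses): 88 * 119 = 10472
Ratio = 10472 / 704 = 14.88

14.88


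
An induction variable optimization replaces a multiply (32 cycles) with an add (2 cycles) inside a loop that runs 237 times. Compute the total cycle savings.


Per-iteration saving = 32 - 2 = 30
Total saved = 237 * 30 = 7110

7110


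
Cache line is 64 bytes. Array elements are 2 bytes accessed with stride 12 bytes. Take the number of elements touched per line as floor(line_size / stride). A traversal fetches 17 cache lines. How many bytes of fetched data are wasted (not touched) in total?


Elements per line = floor(64 / 12) = 5
Bytes used per line = 5 * 2 = 10
Wasted per line = 64 - 10 = 54
Total wasted = 54 * 17 = 918

918


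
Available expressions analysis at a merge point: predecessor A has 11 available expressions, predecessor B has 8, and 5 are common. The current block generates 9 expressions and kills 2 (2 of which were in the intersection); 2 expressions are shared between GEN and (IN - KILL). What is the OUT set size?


IN = intersection of predecessors = 5
IN - KILL = 5 - 2 = 3
|OUT| = |GEN| + |IN - KILL| - |GEN ∩ (IN - KILL)| = 9 + 3 - 2 = 10

10


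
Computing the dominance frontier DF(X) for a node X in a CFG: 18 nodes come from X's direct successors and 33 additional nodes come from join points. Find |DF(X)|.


DF(X) = direct successor contributions + join point contributions
= 18 + 33 = 51

51


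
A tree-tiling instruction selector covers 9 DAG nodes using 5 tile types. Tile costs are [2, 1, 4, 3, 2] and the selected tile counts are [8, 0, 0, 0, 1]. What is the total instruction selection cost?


Total cost = sum(count_i * cost_i)
= 8*2 + 0*1 + 0*4 + 0*3 + 1*2
= 18

18


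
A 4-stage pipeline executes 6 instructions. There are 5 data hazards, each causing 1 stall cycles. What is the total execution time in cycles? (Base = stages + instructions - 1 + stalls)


Base cycles = 4 + 6 - 1 = 9
Total stalls = 5 * 1 = 5
Total = 9 + 5 = 14

14


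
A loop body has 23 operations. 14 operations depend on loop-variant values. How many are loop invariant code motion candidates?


Invariant candidates = total - loop-dependent
= 23 - 14 = 9

9


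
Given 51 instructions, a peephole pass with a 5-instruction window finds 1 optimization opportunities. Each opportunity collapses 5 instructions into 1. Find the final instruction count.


Each match removes 4 instructions.
Total removed = 1 * 4 = 4
Remaining = 51 - 4 = 47

47


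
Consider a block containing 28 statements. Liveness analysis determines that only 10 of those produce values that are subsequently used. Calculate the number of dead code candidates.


Dead code = total statements - live definitions
= 28 - 10 = 18

18


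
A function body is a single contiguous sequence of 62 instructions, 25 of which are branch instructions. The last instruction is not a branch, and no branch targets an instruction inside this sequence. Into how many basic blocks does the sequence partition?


With no in-sequence branch targets, the leaders are the first instruction plus the instruction after each branch.
Number of basic blocks = branches + 1
= 25 + 1 = 26

26


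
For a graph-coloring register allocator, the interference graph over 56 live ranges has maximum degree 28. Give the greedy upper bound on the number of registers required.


Greedy coloring never needs more than (max_degree + 1) colors: when coloring a vertex, at most max_degree neighbors are already colored.
Upper bound = 28 + 1 = 29

29


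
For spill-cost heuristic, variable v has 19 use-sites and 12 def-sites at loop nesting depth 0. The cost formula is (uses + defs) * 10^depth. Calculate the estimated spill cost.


uses + defs = 19 + 12 = 31
10^0 = 1
Spill cost = 31 * 1 = 31

31


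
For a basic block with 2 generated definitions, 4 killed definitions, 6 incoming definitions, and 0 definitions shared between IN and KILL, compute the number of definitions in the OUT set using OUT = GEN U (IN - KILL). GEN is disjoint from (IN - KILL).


IN - KILL: 6 - 0 = 6 surviving definitions
OUT = GEN + surviving = 2 + 6 = 8

8


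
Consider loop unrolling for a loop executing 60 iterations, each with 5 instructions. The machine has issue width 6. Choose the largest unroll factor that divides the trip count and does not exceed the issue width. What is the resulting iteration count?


Largest divisor of 60 <= 6 is 6
New iterations = 60 / 6 = 10

10


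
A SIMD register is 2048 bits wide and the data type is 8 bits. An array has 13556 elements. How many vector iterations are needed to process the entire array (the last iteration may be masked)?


Width = 2048 / 8 = 256 elements per vector op
Iterations = ceil(13556 / 256) = 53

53


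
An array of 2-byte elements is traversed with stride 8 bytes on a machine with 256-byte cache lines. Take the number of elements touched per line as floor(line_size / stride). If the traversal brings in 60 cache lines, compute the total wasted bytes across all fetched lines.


Elements per line = floor(256 / 8) = 32
Bytes used per line = 32 * 2 = 64
Wasted per line = 256 - 64 = 192
Total wasted = 192 * 60 = 11520

11520


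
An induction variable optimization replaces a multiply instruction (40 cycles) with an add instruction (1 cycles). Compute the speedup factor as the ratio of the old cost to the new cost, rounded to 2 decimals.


Ratio = mult_cost / add_cost = 40 / 1 = 40.0

40.0


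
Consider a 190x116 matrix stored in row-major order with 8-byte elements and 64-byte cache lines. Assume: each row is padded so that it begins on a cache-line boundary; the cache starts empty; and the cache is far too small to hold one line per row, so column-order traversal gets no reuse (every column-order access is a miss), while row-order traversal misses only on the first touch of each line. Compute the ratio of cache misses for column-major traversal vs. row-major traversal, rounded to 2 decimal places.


Each row occupies 116 * 8 = 928 bytes and starts on a line boundary, so it spans ceil(928 / 64) = 15 cache lines.
Row-major traversal misses (one per line touched): 190 * ceil(116 * 8 / 64) = 2850
Column-major traversal misses (no reuse, every access misses): 190 * 116 = 22040
Ratio = 22040 / 2850 = 7.73

7.73


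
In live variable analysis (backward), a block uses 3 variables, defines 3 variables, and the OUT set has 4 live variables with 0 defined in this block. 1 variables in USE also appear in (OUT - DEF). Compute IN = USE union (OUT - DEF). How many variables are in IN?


OUT - DEF: 4 - 0 = 4
|IN| = |USE| + |OUT - DEF| - |USE ∩ (OUT - DEF)| = 3 + 4 - 1 = 6

6


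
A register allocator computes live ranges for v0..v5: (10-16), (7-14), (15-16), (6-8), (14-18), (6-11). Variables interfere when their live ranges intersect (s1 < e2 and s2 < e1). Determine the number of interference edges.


Check all pairs for overlapping intervals.
Two intervals (s1,e1) and (s2,e2) overlap if s1 < e2 and s2 < e1.
v0 (10-16) vs v1..v5: overlaps v1, v2, v4, v5 -> 4
v1 (7-14) vs v2..v5: overlaps v3, v5 -> 2
v2 (15-16) vs v3..v5: overlaps v4 -> 1
v3 (6-8) vs v4..v5: overlaps v5 -> 1
v4 (14-18) vs v5: overlaps none -> 0
Total overlapping pairs = 4 + 2 + 1 + 1 + 0 = 8

8


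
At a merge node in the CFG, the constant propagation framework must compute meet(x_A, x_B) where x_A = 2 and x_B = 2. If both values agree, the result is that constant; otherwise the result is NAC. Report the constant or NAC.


Meet operation: if both paths give the same constant, result is that constant; if they differ, result is NAC (not-a-constant).
Path A: 2, Path B: 2 -> equal
Result: constant -> 2

2


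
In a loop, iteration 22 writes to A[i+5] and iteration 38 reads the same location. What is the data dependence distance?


Distance = read iteration - write iteration
= 38 - 22 = 16

16


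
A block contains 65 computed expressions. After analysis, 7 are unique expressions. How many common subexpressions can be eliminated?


CSE count = total expressions - unique expressions
= 65 - 7 = 58

58


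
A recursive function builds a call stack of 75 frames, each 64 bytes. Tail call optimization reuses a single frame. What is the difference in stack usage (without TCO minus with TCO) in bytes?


Without TCO: 75 * 64 = 4800 bytes
With TCO: reuse 1 frame = 64 bytes
Savings = 4800 - 64 = 4736

4736


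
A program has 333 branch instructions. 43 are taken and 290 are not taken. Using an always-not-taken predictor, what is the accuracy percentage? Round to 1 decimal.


Predictor: always-not-taken
Correct predictions = 290
Accuracy = 290 / 333 * 100 = 87.1%

87.1


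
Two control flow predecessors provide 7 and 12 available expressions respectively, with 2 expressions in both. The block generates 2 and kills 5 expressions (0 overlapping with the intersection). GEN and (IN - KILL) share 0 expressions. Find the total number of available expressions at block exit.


IN = intersection of predecessors = 2
IN - KILL = 2 - 0 = 2
|OUT| = |GEN| + |IN - KILL| - |GEN ∩ (IN - KILL)| = 2 + 2 - 0 = 4

4


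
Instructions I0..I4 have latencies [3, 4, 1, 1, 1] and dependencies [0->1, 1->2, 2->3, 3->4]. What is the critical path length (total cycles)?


Compute longest path through dependency graph: dist(Ik) = max over predecessors of dist + latency(Ik).
dist(I0) = latency 3 = 3
dist(I1) = dist(I0) + 4 = 3 + 4 = 7
dist(I2) = dist(I1) + 1 = 7 + 1 = 8
dist(I3) = dist(I2) + 1 = 8 + 1 = 9
dist(I4) = dist(I3) + 1 = 9 + 1 = 10
Critical path = max dist = 10

10


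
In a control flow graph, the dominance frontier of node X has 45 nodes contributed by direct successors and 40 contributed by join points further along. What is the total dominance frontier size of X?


DF(X) = direct successor contributions + join point contributions
= 45 + 40 = 85

85


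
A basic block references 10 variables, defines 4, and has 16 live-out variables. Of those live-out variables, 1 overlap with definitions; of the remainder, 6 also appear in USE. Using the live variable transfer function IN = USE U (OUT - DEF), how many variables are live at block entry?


OUT - DEF: 16 - 1 = 15
|IN| = |USE| + |OUT - DEF| - |USE ∩ (OUT - DEF)| = 10 + 15 - 6 = 19

19


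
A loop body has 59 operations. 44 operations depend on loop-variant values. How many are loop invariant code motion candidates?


Invariant candidates = total - loop-dependent
= 59 - 44 = 15

15


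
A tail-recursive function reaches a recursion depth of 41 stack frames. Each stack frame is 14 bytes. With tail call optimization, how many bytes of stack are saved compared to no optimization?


Without TCO: 41 * 14 = 574 bytes
With TCO: reuse 1 frame = 14 bytes
Savings = 574 - 14 = 560

560


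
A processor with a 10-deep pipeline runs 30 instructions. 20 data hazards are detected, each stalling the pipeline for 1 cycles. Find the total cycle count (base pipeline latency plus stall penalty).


Base cycles = 10 + 30 - 1 = 39
Total stalls = 20 * 1 = 20
Total = 39 + 20 = 59

59


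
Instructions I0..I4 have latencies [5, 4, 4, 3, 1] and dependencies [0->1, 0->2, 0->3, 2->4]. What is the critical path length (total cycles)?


Compute longest path through dependency graph: dist(Ik) = max over predecessors of dist + latency(Ik).
dist(I0) = latency 5 = 5
dist(I1) = dist(I0) + 4 = 5 + 4 = 9
dist(I2) = dist(I0) + 4 = 5 + 4 = 9
dist(I3) = dist(I0) + 3 = 5 + 3 = 8
dist(I4) = dist(I2) + 1 = 9 + 1 = 10
Critical path = max dist = 10

10


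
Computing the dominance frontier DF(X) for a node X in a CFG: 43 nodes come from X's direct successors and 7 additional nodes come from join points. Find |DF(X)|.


DF(X) = direct successor contributions + join point contributions
= 43 + 7 = 50

50


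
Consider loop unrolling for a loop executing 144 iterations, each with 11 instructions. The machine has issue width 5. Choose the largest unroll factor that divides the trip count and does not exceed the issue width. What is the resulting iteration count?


Largest divisor of 144 <= 5 is 4
New iterations = 144 / 4 = 36

36


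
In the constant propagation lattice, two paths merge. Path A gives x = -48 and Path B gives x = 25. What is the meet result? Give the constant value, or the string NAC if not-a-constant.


Meet operation: if both paths give the same constant, result is that constant; if they differ, result is NAC (not-a-constant).
Path A: -48, Path B: 25 -> differ
Result: not-a-constant -> NAC

NAC


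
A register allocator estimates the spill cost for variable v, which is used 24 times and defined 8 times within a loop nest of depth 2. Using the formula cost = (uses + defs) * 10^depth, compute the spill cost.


uses + defs = 24 + 8 = 32
10^2 = 100
Spill cost = 32 * 100 = 3200

3200


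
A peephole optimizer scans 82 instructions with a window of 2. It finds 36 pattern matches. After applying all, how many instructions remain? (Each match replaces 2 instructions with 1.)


Each match removes 1 instructions.
Total removed = 36 * 1 = 36
Remaining = 82 - 36 = 46

46


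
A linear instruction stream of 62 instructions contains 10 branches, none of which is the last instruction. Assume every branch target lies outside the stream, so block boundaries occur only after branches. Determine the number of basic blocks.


With no in-sequence branch targets, the leaders are the first instruction plus the instruction after each branch.
Number of basic blocks = branches + 1
= 10 + 1 = 11

11


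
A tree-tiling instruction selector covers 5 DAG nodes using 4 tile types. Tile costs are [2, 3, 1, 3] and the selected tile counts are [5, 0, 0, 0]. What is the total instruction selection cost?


Total cost = sum(count_i * cost_i)
= 5*2 + 0*3 + 0*1 + 0*3
= 10

10


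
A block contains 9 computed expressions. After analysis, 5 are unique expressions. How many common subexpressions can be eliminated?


CSE count = total expressions - unique expressions
= 9 - 5 = 4

4


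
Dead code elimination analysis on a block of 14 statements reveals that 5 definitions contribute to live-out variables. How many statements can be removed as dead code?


Dead code = total statements - live definitions
= 14 - 5 = 9

9


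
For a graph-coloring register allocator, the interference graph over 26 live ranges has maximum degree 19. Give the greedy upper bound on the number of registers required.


Greedy coloring never needs more than (max_degree + 1) colors: when coloring a vertex, at most max_degree neighbors are already colored.
Upper bound = 19 + 1 = 20

20


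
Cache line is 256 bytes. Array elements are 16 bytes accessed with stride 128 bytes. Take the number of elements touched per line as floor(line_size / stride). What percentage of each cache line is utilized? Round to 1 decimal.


Elements per cache line = floor(256 / 128) = 2
Bytes used = 2 * 16 = 32
Utilization = 32 / 256 * 100 = 12.5%

12.5


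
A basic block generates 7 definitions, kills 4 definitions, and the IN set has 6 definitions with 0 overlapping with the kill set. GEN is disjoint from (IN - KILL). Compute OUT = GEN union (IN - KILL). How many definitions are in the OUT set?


IN - KILL: 6 - 0 = 6 surviving definitions
OUT = GEN + surviving = 7 + 6 = 13

13


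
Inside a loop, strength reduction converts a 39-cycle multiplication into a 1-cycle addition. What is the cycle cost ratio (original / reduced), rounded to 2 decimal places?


Ratio = mult_cost / add_cost = 39 / 1 = 39.0

39.0


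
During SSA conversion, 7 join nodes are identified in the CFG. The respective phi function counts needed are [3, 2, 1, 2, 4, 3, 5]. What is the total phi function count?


Total phi functions = sum of phi functions at each join node
= 3 + 2 + 1 + 2 + 4 + 3 + 5 = 20

20


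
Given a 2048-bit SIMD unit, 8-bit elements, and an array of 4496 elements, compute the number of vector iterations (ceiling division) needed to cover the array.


Width = 2048 / 8 = 256 elements per vector op
Iterations = ceil(4496 / 256) = 18

18


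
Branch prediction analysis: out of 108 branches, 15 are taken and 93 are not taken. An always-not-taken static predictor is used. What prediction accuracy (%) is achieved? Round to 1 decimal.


Predictor: always-not-taken
Correct predictions = 93
Accuracy = 93 / 108 * 100 = 86.1%

86.1


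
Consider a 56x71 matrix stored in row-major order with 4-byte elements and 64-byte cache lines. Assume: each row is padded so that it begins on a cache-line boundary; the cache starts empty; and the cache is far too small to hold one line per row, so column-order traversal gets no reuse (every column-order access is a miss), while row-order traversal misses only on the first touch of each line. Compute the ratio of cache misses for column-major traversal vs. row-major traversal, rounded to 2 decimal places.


Each row occupies 71 * 4 = 284 bytes and starts on a line boundary, so it spans ceil(284 / 64) = 5 cache lines.
Row-major traversal misses (one per line touched): 56 * ceil(71 * 4 / 64) = 280
Column-major traversal misses (no reuse, every access misses): 56 * 71 = 3976
Ratio = 3976 / 280 = 14.2

14.2


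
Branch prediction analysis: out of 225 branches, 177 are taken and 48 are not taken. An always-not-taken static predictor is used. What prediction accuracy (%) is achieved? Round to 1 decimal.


Predictor: always-not-taken
Correct predictions = 48
Accuracy = 48 / 225 * 100 = 21.3%

21.3


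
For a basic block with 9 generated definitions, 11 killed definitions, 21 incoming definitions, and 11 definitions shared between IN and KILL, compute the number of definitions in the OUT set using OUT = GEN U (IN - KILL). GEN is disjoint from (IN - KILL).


IN - KILL: 21 - 11 = 10 surviving definitions
OUT = GEN + surviving = 9 + 10 = 19

19


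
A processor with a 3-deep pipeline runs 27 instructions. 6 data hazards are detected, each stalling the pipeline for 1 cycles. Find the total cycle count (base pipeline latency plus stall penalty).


Base cycles = 3 + 27 - 1 = 29
Total stalls = 6 * 1 = 6
Total = 29 + 6 = 35

35


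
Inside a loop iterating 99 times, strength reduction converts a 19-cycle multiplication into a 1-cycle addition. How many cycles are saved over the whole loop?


Per-iteration saving = 19 - 1 = 18
Total saved = 99 * 18 = 1782

1782


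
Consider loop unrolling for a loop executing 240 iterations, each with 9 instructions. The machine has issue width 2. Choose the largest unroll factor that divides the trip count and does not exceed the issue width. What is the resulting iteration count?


Largest divisor of 240 <= 2 is 2
New iterations = 240 / 2 = 120

120


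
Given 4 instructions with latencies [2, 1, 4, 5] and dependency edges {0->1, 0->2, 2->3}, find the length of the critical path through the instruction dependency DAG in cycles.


Compute longest path through dependency graph: dist(Ik) = max over predecessors of dist + latency(Ik).
dist(I0) = latency 2 = 2
dist(I1) = dist(I0) + 1 = 2 + 1 = 3
dist(I2) = dist(I0) + 4 = 2 + 4 = 6
dist(I3) = dist(I2) + 5 = 6 + 5 = 11
Critical path = max dist = 11

11


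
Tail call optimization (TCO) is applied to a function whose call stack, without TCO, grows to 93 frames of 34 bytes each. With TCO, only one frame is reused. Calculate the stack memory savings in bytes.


Without TCO: 93 * 34 = 3162 bytes
With TCO: reuse 1 frame = 34 bytes
Savings = 3162 - 34 = 3128

3128


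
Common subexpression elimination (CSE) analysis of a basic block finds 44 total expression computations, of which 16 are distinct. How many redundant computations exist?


CSE count = total expressions - unique expressions
= 44 - 16 = 28

28


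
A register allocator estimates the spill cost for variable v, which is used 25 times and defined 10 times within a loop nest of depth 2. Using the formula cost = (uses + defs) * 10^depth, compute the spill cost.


uses + defs = 25 + 10 = 35
10^2 = 100
Spill cost = 35 * 100 = 3500

3500
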